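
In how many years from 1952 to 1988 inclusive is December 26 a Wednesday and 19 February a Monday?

3

Check each year's weekday for December 26 and 19 February:
  1952: Fri/Tue  1953: Sat/Thu  1954: Sun/Fri  1955: Mon/Sat  1956: Wed/Sun  1957: Thu/Tue  1958: Fri/Wed  1959: Sat/Thu  1960: Mon/Fri  1961: Tue/Sun  1962: Wed/Mon ✓  1963: Thu/Tue  1964: Sat/Wed  1965: Sun/Fri  …(9 more)…  1975: Fri/Wed  1976: Sun/Thu  1977: Mon/Sat  1978: Tue/Sun  1979: Wed/Mon ✓  1980: Fri/Tue  1981: Sat/Thu  1982: Sun/Fri  1983: Mon/Sat  1984: Wed/Sun  1985: Thu/Tue  1986: Fri/Wed  1987: Sat/Thu  1988: Mon/Fri
Both conditions hold in: 1962, 1973, 1979 — 3.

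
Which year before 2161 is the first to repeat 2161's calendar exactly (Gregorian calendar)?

Two years share a calendar iff Jan 1 falls on the same weekday and both are leap or both are common. 2161: Jan 1 is Thursday, common year.
2160: Jan 1 Tuesday, leap
2159: Jan 1 Monday, common
2158: Jan 1 Sunday, common
2157: Jan 1 Saturday, common
2156: Jan 1 Thursday, leap
2155: Jan 1 Wednesday, common
2154: Jan 1 Tuesday, common
2153: Jan 1 Monday, common
2152: Jan 1 Saturday, leap
2151: Jan 1 Friday, common
2150: Jan 1 Thursday, common
2150 matches on both conditions.

2150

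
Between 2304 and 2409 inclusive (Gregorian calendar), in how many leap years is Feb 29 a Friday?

4

Leap years in 2304–2409: 27 of them.
Feb 29 weekday advances by 5 (mod 7) from one leap year to the next four years later (or differs when a century non-leap intervenes).
Leap-day weekdays: 2304:Mon 2308:Sat 2312:Thu 2316:Tue 2320:Sun 2324:Fri✓ 2328:Wed 2332:Mon 2336:Sat 2340:Thu 2344:Tue 2348:Sun 2352:Fri✓ 2356:Wed 2360:Mon 2364:Sat 2368:Thu 2372:Tue 2376:Sun 2380:Fri✓ 2384:Wed 2388:Mon 2392:Sat 2396:Thu 2400:Tue 2404:Sun 2408:Fri✓
Friday: 2324, 2352, 2380, 2408 → 4.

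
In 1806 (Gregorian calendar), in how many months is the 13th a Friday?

Check the 13th of each month of 1806: Jan 13: Mon, Feb 13: Thu, Mar 13: Thu, Apr 13: Sun, May 13: Tue, Jun 13: Fri, Jul 13: Sun, Aug 13: Wed, Sep 13: Sat, Oct 13: Mon, Nov 13: Thu, Dec 13: Sat.
Friday occurs in June — 1 month.

1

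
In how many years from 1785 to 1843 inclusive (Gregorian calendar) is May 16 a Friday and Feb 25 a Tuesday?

6

Check each year's weekday for May 16 and Feb 25:
  1785: Mon/Fri  1786: Tue/Sat  1787: Wed/Sun  1788: Fri/Mon  1789: Sat/Wed  1790: Sun/Thu  1791: Mon/Fri  1792: Wed/Sat  1793: Thu/Mon  1794: Fri/Tue ✓  1795: Sat/Wed  1796: Mon/Thu  1797: Tue/Sat  1798: Wed/Sun  …(31 more)…  1830: Sun/Thu  1831: Mon/Fri  1832: Wed/Sat  1833: Thu/Mon  1834: Fri/Tue ✓  1835: Sat/Wed  1836: Mon/Thu  1837: Tue/Sat  1838: Wed/Sun  1839: Thu/Mon  1840: Sat/Tue  1841: Sun/Thu  1842: Mon/Fri  1843: Tue/Sat
Both conditions hold in: 1794, 1800, 1806, 1817, 1823, 1834 — 6.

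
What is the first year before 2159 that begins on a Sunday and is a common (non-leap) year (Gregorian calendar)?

Jan 1 advances by 2 weekdays after a leap year and by 1 after a common year.
2159: Jan 1 is Monday.
2158: Sunday
2158 begins on a Sunday and is a common year.

2158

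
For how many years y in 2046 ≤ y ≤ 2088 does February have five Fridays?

1

February has 28 days (29 in leap years); it has five Fridays when Friday falls among the first (month-length − 28) days — i.e. when February 1 is Friday in a leap year (never in a common year).
February 1 by year: 2046:Thu 2047:Fri 2048:Sat 2049:Mon 2050:Tue 2051:Wed 2052:Thu 2053:Sat 2054:Sun 2055:Mon 2056:Tue 2057:Thu 2058:Fri 2059:Sat 2060:Sun …(13 more)… 2074:Thu 2075:Fri 2076:Sat 2077:Mon 2078:Tue 2079:Wed 2080:Thu 2081:Sat 2082:Sun 2083:Mon 2084:Tue 2085:Thu 2086:Fri 2087:Sat 2088:Sun
Years with five Fridays: 2064 → 1.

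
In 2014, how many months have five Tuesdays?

4

A month of length L has five Tuesdays iff its first Tuesday is on day ≤ L−28 (so day 1–3 in a 31-day month, 1–2 in a 30-day month, day 1 in a leap February).
Checking each month of 2014: Jan starts Wed (31d); Feb starts Sat (28d); Mar starts Sat (31d); Apr starts Tue (30d) ✓; May starts Thu (31d); Jun starts Sun (30d); Jul starts Tue (31d) ✓; Aug starts Fri (31d); Sep starts Mon (30d) ✓; Oct starts Wed (31d); Nov starts Sat (30d); Dec starts Mon (31d) ✓.
Five-Tuesday months: April, July, September, December → 4.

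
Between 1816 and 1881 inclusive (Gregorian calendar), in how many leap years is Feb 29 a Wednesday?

2

Leap years in 1816–1881: 17 of them.
Feb 29 weekday advances by 5 (mod 7) from one leap year to the next four years later (or differs when a century non-leap intervenes).
Leap-day weekdays: 1816:Thu 1820:Tue 1824:Sun 1828:Fri 1832:Wed✓ 1836:Mon 1840:Sat 1844:Thu 1848:Tue 1852:Sun 1856:Fri 1860:Wed✓ 1864:Mon 1868:Sat 1872:Thu 1876:Tue 1880:Sun
Wednesday: 1832, 1860 → 2.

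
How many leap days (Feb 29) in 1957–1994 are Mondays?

2

Leap years in 1957–1994: 9 of them.
Feb 29 weekday advances by 5 (mod 7) from one leap year to the next four years later (or differs when a century non-leap intervenes).
Leap-day weekdays: 1960:Mon✓ 1964:Sat 1968:Thu 1972:Tue 1976:Sun 1980:Fri 1984:Wed 1988:Mon✓ 1992:Sat
Monday: 1960, 1988 → 2.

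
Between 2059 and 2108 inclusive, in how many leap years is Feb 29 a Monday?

1

Leap years in 2059–2108: 12 of them.
Feb 29 weekday advances by 5 (mod 7) from one leap year to the next four years later (or differs when a century non-leap intervenes).
Leap-day weekdays: 2060:Sun 2064:Fri 2068:Wed 2072:Mon✓ 2076:Sat 2080:Thu 2084:Tue 2088:Sun 2092:Fri 2096:Wed 2104:Fri 2108:Wed
Monday: 2072 → 1.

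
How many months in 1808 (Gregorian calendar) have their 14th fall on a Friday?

1

Check the 14th of each month of 1808: Jan 14: Thu, Feb 14: Sun, Mar 14: Mon, Apr 14: Thu, May 14: Sat, Jun 14: Tue, Jul 14: Thu, Aug 14: Sun, Sep 14: Wed, Oct 14: Fri, Nov 14: Mon, Dec 14: Wed.
Friday occurs in October — 1 month.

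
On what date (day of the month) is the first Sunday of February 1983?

February 1, 1983 is a Tuesday, so the first Sunday is the 6th.
The first Sunday is 6 + 0 = 6.

6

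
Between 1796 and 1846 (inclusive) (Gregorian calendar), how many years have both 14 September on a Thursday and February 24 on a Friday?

6

Check each year's weekday for 14 September and February 24:
  1796: Wed/Wed  1797: Thu/Fri ✓  1798: Fri/Sat  1799: Sat/Sun  1800: Sun/Mon  1801: Mon/Tue  1802: Tue/Wed  1803: Wed/Thu  1804: Fri/Fri  1805: Sat/Sun  1806: Sun/Mon  1807: Mon/Tue  1808: Wed/Wed  1809: Thu/Fri ✓  …(23 more)…  1833: Sat/Sun  1834: Sun/Mon  1835: Mon/Tue  1836: Wed/Wed  1837: Thu/Fri ✓  1838: Fri/Sat  1839: Sat/Sun  1840: Mon/Mon  1841: Tue/Wed  1842: Wed/Thu  1843: Thu/Fri ✓  1844: Sat/Sat  1845: Sun/Mon  1846: Mon/Tue
Both conditions hold in: 1797, 1809, 1815, 1826, 1837, 1843 — 6.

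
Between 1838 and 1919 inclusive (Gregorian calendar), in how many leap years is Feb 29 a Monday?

3

Leap years in 1838–1919: 19 of them.
Feb 29 weekday advances by 5 (mod 7) from one leap year to the next four years later (or differs when a century non-leap intervenes).
Leap-day weekdays: 1840:Sat 1844:Thu 1848:Tue 1852:Sun 1856:Fri 1860:Wed 1864:Mon✓ 1868:Sat 1872:Thu 1876:Tue 1880:Sun 1884:Fri 1888:Wed 1892:Mon✓ 1896:Sat 1904:Mon✓ 1908:Sat 1912:Thu 1916:Tue
Monday: 1864, 1892, 1904 → 3.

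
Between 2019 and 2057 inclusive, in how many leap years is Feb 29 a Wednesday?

Leap years in 2019–2057: 10 of them.
Feb 29 weekday advances by 5 (mod 7) from one leap year to the next four years later (or differs when a century non-leap intervenes).
Leap-day weekdays: 2020:Sat 2024:Thu 2028:Tue 2032:Sun 2036:Fri 2040:Wed✓ 2044:Mon 2048:Sat 2052:Thu 2056:Tue
Wednesday: 2040 → 1.

1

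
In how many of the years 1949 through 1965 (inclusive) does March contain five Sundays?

March has 31 days; it has five Sundays when Sunday falls among the first (month-length − 28) days — i.e. when March 1 is one of Sunday/Saturday/Friday.
March 1 by year: 1949:Tue 1950:Wed 1951:Thu 1952:Sat✓ 1953:Sun✓ 1954:Mon 1955:Tue 1956:Thu 1957:Fri✓ 1958:Sat✓ 1959:Sun✓ 1960:Tue 1961:Wed 1962:Thu 1963:Fri✓ 1964:Sun✓ 1965:Mon
Years with five Sundays: 1952, 1953, 1957, 1958, 1959, 1963, 1964 → 7.

7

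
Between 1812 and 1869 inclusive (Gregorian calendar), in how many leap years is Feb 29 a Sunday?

Leap years in 1812–1869: 15 of them.
Feb 29 weekday advances by 5 (mod 7) from one leap year to the next four years later (or differs when a century non-leap intervenes).
Leap-day weekdays: 1812:Sat 1816:Thu 1820:Tue 1824:Sun✓ 1828:Fri 1832:Wed 1836:Mon 1840:Sat 1844:Thu 1848:Tue 1852:Sun✓ 1856:Fri 1860:Wed 1864:Mon 1868:Sat
Sunday: 1824, 1852 → 2.

2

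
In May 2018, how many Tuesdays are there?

5

May 2018 has 31 days and begins on Tuesday.
The first Tuesday is May 1.
Tuesdays fall on 1, 8, 15, 22, 29 — that's 5.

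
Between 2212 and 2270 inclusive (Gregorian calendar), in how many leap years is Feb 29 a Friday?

2

Leap years in 2212–2270: 15 of them.
Feb 29 weekday advances by 5 (mod 7) from one leap year to the next four years later (or differs when a century non-leap intervenes).
Leap-day weekdays: 2212:Sat 2216:Thu 2220:Tue 2224:Sun 2228:Fri✓ 2232:Wed 2236:Mon 2240:Sat 2244:Thu 2248:Tue 2252:Sun 2256:Fri✓ 2260:Wed 2264:Mon 2268:Sat
Friday: 2228, 2256 → 2.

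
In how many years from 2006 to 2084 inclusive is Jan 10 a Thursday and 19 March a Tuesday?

8

Check each year's weekday for Jan 10 and 19 March:
  2006: Tue/Sun  2007: Wed/Mon  2008: Thu/Wed  2009: Sat/Thu  2010: Sun/Fri  2011: Mon/Sat  2012: Tue/Mon  2013: Thu/Tue ✓  2014: Fri/Wed  2015: Sat/Thu  2016: Sun/Sat  2017: Tue/Sun  2018: Wed/Mon  2019: Thu/Tue ✓  …(51 more)…  2071: Sat/Thu  2072: Sun/Sat  2073: Tue/Sun  2074: Wed/Mon  2075: Thu/Tue ✓  2076: Fri/Thu  2077: Sun/Fri  2078: Mon/Sat  2079: Tue/Sun  2080: Wed/Tue  2081: Fri/Wed  2082: Sat/Thu  2083: Sun/Fri  2084: Mon/Sun
Both conditions hold in: 2013, 2019, 2030, 2041, 2047, 2058, 2069, 2075 — 8.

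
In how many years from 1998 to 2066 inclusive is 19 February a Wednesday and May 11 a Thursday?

0

Check each year's weekday for 19 February and May 11:
  1998: Thu/Mon  1999: Fri/Tue  2000: Sat/Thu  2001: Mon/Fri  2002: Tue/Sat  2003: Wed/Sun  2004: Thu/Tue  2005: Sat/Wed  2006: Sun/Thu  2007: Mon/Fri  2008: Tue/Sun  2009: Thu/Mon  2010: Fri/Tue  2011: Sat/Wed  …(41 more)…  2053: Wed/Sun  2054: Thu/Mon  2055: Fri/Tue  2056: Sat/Thu  2057: Mon/Fri  2058: Tue/Sat  2059: Wed/Sun  2060: Thu/Tue  2061: Sat/Wed  2062: Sun/Thu  2063: Mon/Fri  2064: Tue/Sun  2065: Thu/Mon  2066: Fri/Tue
Both conditions hold in: no year — 0.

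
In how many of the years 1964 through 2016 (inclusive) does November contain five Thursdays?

14

November has 30 days; it has five Thursdays when Thursday falls among the first (month-length − 28) days — i.e. when November 1 is one of Thursday/Wednesday.
November 1 by year: 1964:Sun 1965:Mon 1966:Tue 1967:Wed✓ 1968:Fri 1969:Sat 1970:Sun 1971:Mon 1972:Wed✓ 1973:Thu✓ 1974:Fri 1975:Sat 1976:Mon 1977:Tue 1978:Wed✓ …(23 more)… 2002:Fri 2003:Sat 2004:Mon 2005:Tue 2006:Wed✓ 2007:Thu✓ 2008:Sat 2009:Sun 2010:Mon 2011:Tue 2012:Thu✓ 2013:Fri 2014:Sat 2015:Sun 2016:Tue
Years with five Thursdays: 1967, 1972, 1973, 1978, 1979, 1984, 1989, 1990, 1995, 2000, 2001, 2006, 2007, 2012 → 14.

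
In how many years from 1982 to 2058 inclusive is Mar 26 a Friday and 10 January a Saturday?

Check each year's weekday for Mar 26 and 10 January:
  1982: Fri/Sun  1983: Sat/Mon  1984: Mon/Tue  1985: Tue/Thu  1986: Wed/Fri  1987: Thu/Sat  1988: Sat/Sun  1989: Sun/Tue  1990: Mon/Wed  1991: Tue/Thu  1992: Thu/Fri  1993: Fri/Sun  1994: Sat/Mon  1995: Sun/Tue  …(49 more)…  2045: Sun/Tue  2046: Mon/Wed  2047: Tue/Thu  2048: Thu/Fri  2049: Fri/Sun  2050: Sat/Mon  2051: Sun/Tue  2052: Tue/Wed  2053: Wed/Fri  2054: Thu/Sat  2055: Fri/Sun  2056: Sun/Mon  2057: Mon/Wed  2058: Tue/Thu
Both conditions hold in: 2004, 2032 — 2.

2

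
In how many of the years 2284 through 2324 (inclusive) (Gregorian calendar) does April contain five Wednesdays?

April has 30 days; it has five Wednesdays when Wednesday falls among the first (month-length − 28) days — i.e. when April 1 is one of Wednesday/Tuesday.
April 1 by year: 2284:Tue✓ 2285:Wed✓ 2286:Thu 2287:Fri 2288:Sun 2289:Mon 2290:Tue✓ 2291:Wed✓ 2292:Fri 2293:Sat 2294:Sun 2295:Mon 2296:Wed✓ 2297:Thu 2298:Fri …(11 more)… 2310:Fri 2311:Sat 2312:Mon 2313:Tue✓ 2314:Wed✓ 2315:Thu 2316:Sat 2317:Sun 2318:Mon 2319:Tue✓ 2320:Thu 2321:Fri 2322:Sat 2323:Sun 2324:Tue✓
Years with five Wednesdays: 2284, 2285, 2290, 2291, 2296, 2302, 2303, 2308, 2313, 2314, 2319, 2324 → 12.

12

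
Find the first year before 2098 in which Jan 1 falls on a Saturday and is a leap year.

2084

Jan 1 advances by 2 weekdays after a leap year and by 1 after a common year.
2098: Jan 1 is Wednesday.
2097: Tuesday
2096: Sunday (leap)
2095: Saturday
2094: Friday
2093: Thursday
2092: Tuesday (leap)
2091: Monday
2090: Sunday
2089: Saturday
2088: Thursday (leap)
2087: Wednesday
2086: Tuesday
2085: Monday
2084: Saturday (leap)
2084 begins on a Saturday and is a leap year.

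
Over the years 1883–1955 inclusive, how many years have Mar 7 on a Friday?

Track Mar 7's weekday year by year (advancing +1, or +2 across a Feb 29):
  1883: Wed  1884: Fri (+2) ✓  1885: Sat (+1)  1886: Sun (+1)  1887: Mon (+1)
  1888: Wed (+2)  1889: Thu (+1)  1890: Fri (+1) ✓  1891: Sat (+1)  1892: Mon (+2)
  1893: Tue (+1)  1894: Wed (+1)  1895: Thu (+1)  1896: Sat (+2)  … (45 more years) …
  1942: Sat (+1)  1943: Sun (+1)  1944: Tue (+2)  1945: Wed (+1)  1946: Thu (+1)
  1947: Fri (+1) ✓  1948: Sun (+2)  1949: Mon (+1)  1950: Tue (+1)  1951: Wed (+1)
  1952: Fri (+2) ✓  1953: Sat (+1)  1954: Sun (+1)  1955: Mon (+1)
Friday years: 1884, 1890, 1902, 1913, 1919, 1924, 1930, 1941, 1947, 1952 — 10 in total.

10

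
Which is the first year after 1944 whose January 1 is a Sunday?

Jan 1 advances by 2 weekdays after a leap year and by 1 after a common year.
1944: Jan 1 is Saturday (leap).
1945: Monday
1946: Tuesday
1947: Wednesday
1948: Thursday (leap)
1949: Saturday
1950: Sunday
1950 begins on a Sunday

1950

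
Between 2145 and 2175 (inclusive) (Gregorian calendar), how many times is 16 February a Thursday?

5

Track 16 February's weekday year by year (advancing +1, or +2 across a Feb 29):
  2145: Tue  2146: Wed (+1)  2147: Thu (+1) ✓  2148: Fri (+1)  2149: Sun (+2)
  2150: Mon (+1)  2151: Tue (+1)  2152: Wed (+1)  2153: Fri (+2)  2154: Sat (+1)
  2155: Sun (+1)  2156: Mon (+1)  2157: Wed (+2)  2158: Thu (+1) ✓  … (3 more years) …
  2162: Tue (+1)  2163: Wed (+1)  2164: Thu (+1) ✓  2165: Sat (+2)  2166: Sun (+1)
  2167: Mon (+1)  2168: Tue (+1)  2169: Thu (+2) ✓  2170: Fri (+1)  2171: Sat (+1)
  2172: Sun (+1)  2173: Tue (+2)  2174: Wed (+1)  2175: Thu (+1) ✓
Thursday years: 2147, 2158, 2164, 2169, 2175 — 5 in total.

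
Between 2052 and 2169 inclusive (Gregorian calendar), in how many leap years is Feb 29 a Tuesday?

4

Leap years in 2052–2169: 29 of them.
Feb 29 weekday advances by 5 (mod 7) from one leap year to the next four years later (or differs when a century non-leap intervenes).
Leap-day weekdays: 2052:Thu 2056:Tue✓ 2060:Sun 2064:Fri 2068:Wed 2072:Mon 2076:Sat 2080:Thu 2084:Tue✓ 2088:Sun 2092:Fri 2096:Wed 2104:Fri …(3 more)… 2120:Thu 2124:Tue✓ 2128:Sun 2132:Fri 2136:Wed 2140:Mon 2144:Sat 2148:Thu 2152:Tue✓ 2156:Sun 2160:Fri 2164:Wed 2168:Mon
Tuesday: 2056, 2084, 2124, 2152 → 4.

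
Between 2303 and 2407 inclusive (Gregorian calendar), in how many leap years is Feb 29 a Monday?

Leap years in 2303–2407: 26 of them.
Feb 29 weekday advances by 5 (mod 7) from one leap year to the next four years later (or differs when a century non-leap intervenes).
Leap-day weekdays: 2304:Mon✓ 2308:Sat 2312:Thu 2316:Tue 2320:Sun 2324:Fri 2328:Wed 2332:Mon✓ 2336:Sat 2340:Thu 2344:Tue 2348:Sun 2352:Fri 2356:Wed 2360:Mon✓ 2364:Sat 2368:Thu 2372:Tue 2376:Sun 2380:Fri 2384:Wed 2388:Mon✓ 2392:Sat 2396:Thu 2400:Tue 2404:Sun
Monday: 2304, 2332, 2360, 2388 → 4.

4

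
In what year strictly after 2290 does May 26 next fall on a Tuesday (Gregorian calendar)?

From one year to the next, a fixed date's weekday advances by 1, or by 2 when a Feb 29 lies between the two dates.
2290: May 26 is Monday.
2291: Tuesday (+1)
May 26 falls on a Tuesday in 2291.

2291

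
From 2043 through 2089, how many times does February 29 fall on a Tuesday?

2

Leap years in 2043–2089: 12 of them.
Feb 29 weekday advances by 5 (mod 7) from one leap year to the next four years later (or differs when a century non-leap intervenes).
Leap-day weekdays: 2044:Mon 2048:Sat 2052:Thu 2056:Tue✓ 2060:Sun 2064:Fri 2068:Wed 2072:Mon 2076:Sat 2080:Thu 2084:Tue✓ 2088:Sun
Tuesday: 2056, 2084 → 2.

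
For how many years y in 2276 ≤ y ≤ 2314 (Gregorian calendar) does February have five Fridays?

February has 28 days (29 in leap years); it has five Fridays when Friday falls among the first (month-length − 28) days — i.e. when February 1 is Friday in a leap year (never in a common year).
February 1 by year: 2276:Tue 2277:Thu 2278:Fri 2279:Sat 2280:Sun 2281:Tue 2282:Wed 2283:Thu 2284:Fri✓ 2285:Sun 2286:Mon 2287:Tue 2288:Wed 2289:Fri 2290:Sat …(9 more)… 2300:Thu 2301:Fri 2302:Sat 2303:Sun 2304:Mon 2305:Wed 2306:Thu 2307:Fri 2308:Sat 2309:Mon 2310:Tue 2311:Wed 2312:Thu 2313:Sat 2314:Sun
Years with five Fridays: 2284 → 1.

1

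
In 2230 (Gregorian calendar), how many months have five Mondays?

A month of length L has five Mondays iff its first Monday is on day ≤ L−28 (so day 1–3 in a 31-day month, 1–2 in a 30-day month, day 1 in a leap February).
Checking each month of 2230: Jan starts Fri (31d); Feb starts Mon (28d); Mar starts Mon (31d) ✓; Apr starts Thu (30d); May starts Sat (31d) ✓; Jun starts Tue (30d); Jul starts Thu (31d); Aug starts Sun (31d) ✓; Sep starts Wed (30d); Oct starts Fri (31d); Nov starts Mon (30d) ✓; Dec starts Wed (31d).
Five-Monday months: March, May, August, November → 4.

4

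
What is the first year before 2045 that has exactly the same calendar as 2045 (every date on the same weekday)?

2034

Two years share a calendar iff Jan 1 falls on the same weekday and both are leap or both are common. 2045: Jan 1 is Sunday, common year.
2044: Jan 1 Friday, leap
2043: Jan 1 Thursday, common
2042: Jan 1 Wednesday, common
2041: Jan 1 Tuesday, common
2040: Jan 1 Sunday, leap
2039: Jan 1 Saturday, common
2038: Jan 1 Friday, common
2037: Jan 1 Thursday, common
2036: Jan 1 Tuesday, leap
2035: Jan 1 Monday, common
2034: Jan 1 Sunday, common
2034 matches on both conditions.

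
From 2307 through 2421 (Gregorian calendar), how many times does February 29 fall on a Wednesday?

Leap years in 2307–2421: 29 of them.
Feb 29 weekday advances by 5 (mod 7) from one leap year to the next four years later (or differs when a century non-leap intervenes).
Leap-day weekdays: 2308:Sat 2312:Thu 2316:Tue 2320:Sun 2324:Fri 2328:Wed✓ 2332:Mon 2336:Sat 2340:Thu 2344:Tue 2348:Sun 2352:Fri 2356:Wed✓ …(3 more)… 2372:Tue 2376:Sun 2380:Fri 2384:Wed✓ 2388:Mon 2392:Sat 2396:Thu 2400:Tue 2404:Sun 2408:Fri 2412:Wed✓ 2416:Mon 2420:Sat
Wednesday: 2328, 2356, 2384, 2412 → 4.

4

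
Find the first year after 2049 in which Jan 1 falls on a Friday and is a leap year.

Jan 1 advances by 2 weekdays after a leap year and by 1 after a common year.
2049: Jan 1 is Friday.
2050: Saturday
2051: Sunday
2052: Monday (leap)
2053: Wednesday
2054: Thursday
2055: Friday
2056: Saturday (leap)
2057: Monday
2058: Tuesday
2059: Wednesday
2060: Thursday (leap)
2061: Saturday
2062: Sunday
2063: Monday
2064: Tuesday (leap)
2065: Thursday
2066: Friday
2067: Saturday
2068: Sunday (leap)
2069: Tuesday
2070: Wednesday
2071: Thursday
2072: Friday (leap)
2072 begins on a Friday and is a leap year.

2072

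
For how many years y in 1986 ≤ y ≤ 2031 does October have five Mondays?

19

October has 31 days; it has five Mondays when Monday falls among the first (month-length − 28) days — i.e. when October 1 is one of Monday/Sunday/Saturday.
October 1 by year: 1986:Wed 1987:Thu 1988:Sat✓ 1989:Sun✓ 1990:Mon✓ 1991:Tue 1992:Thu 1993:Fri 1994:Sat✓ 1995:Sun✓ 1996:Tue 1997:Wed 1998:Thu 1999:Fri 2000:Sun✓ …(16 more)… 2017:Sun✓ 2018:Mon✓ 2019:Tue 2020:Thu 2021:Fri 2022:Sat✓ 2023:Sun✓ 2024:Tue 2025:Wed 2026:Thu 2027:Fri 2028:Sun✓ 2029:Mon✓ 2030:Tue 2031:Wed
Years with five Mondays: 1988, 1989, 1990, 1994, 1995, 2000, 2001, 2005, 2006, 2007, 2011, 2012, 2016, 2017, 2018, 2022, 2023, 2028, 2029 → 19.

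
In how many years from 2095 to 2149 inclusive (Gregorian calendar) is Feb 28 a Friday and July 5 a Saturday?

Check each year's weekday for Feb 28 and July 5:
  2095: Mon/Tue  2096: Tue/Thu  2097: Thu/Fri  2098: Fri/Sat ✓  2099: Sat/Sun  2100: Sun/Mon  2101: Mon/Tue  2102: Tue/Wed  2103: Wed/Thu  2104: Thu/Sat  2105: Sat/Sun  2106: Sun/Mon  2107: Mon/Tue  2108: Tue/Thu  …(27 more)…  2136: Tue/Thu  2137: Thu/Fri  2138: Fri/Sat ✓  2139: Sat/Sun  2140: Sun/Tue  2141: Tue/Wed  2142: Wed/Thu  2143: Thu/Fri  2144: Fri/Sun  2145: Sun/Mon  2146: Mon/Tue  2147: Tue/Wed  2148: Wed/Fri  2149: Fri/Sat ✓
Both conditions hold in: 2098, 2110, 2121, 2127, 2138, 2149 — 6.

6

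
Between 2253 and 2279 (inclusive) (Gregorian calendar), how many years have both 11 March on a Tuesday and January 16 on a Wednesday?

Check each year's weekday for 11 March and January 16:
  2253: Fri/Sun  2254: Sat/Mon  2255: Sun/Tue  2256: Tue/Wed ✓  2257: Wed/Fri  2258: Thu/Sat  2259: Fri/Sun  2260: Sun/Mon  2261: Mon/Wed  2262: Tue/Thu  2263: Wed/Fri  2264: Fri/Sat  2265: Sat/Mon  2266: Sun/Tue  2267: Mon/Wed  2268: Wed/Thu  2269: Thu/Sat  2270: Fri/Sun  2271: Sat/Mon  2272: Mon/Tue  2273: Tue/Thu  2274: Wed/Fri  2275: Thu/Sat  2276: Sat/Sun  2277: Sun/Tue  2278: Mon/Wed  2279: Tue/Thu
Both conditions hold in: 2256 — 1.

1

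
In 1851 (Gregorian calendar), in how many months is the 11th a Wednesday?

1

Check the 11th of each month of 1851: Jan 11: Sat, Feb 11: Tue, Mar 11: Tue, Apr 11: Fri, May 11: Sun, Jun 11: Wed, Jul 11: Fri, Aug 11: Mon, Sep 11: Thu, Oct 11: Sat, Nov 11: Tue, Dec 11: Thu.
Wednesday occurs in June — 1 month.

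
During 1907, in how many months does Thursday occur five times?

4

A month of length L has five Thursdays iff its first Thursday is on day ≤ L−28 (so day 1–3 in a 31-day month, 1–2 in a 30-day month, day 1 in a leap February).
Checking each month of 1907: Jan starts Tue (31d) ✓; Feb starts Fri (28d); Mar starts Fri (31d); Apr starts Mon (30d); May starts Wed (31d) ✓; Jun starts Sat (30d); Jul starts Mon (31d); Aug starts Thu (31d) ✓; Sep starts Sun (30d); Oct starts Tue (31d) ✓; Nov starts Fri (30d); Dec starts Sun (31d).
Five-Thursday months: January, May, August, October → 4.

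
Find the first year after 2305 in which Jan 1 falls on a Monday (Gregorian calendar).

Jan 1 advances by 2 weekdays after a leap year and by 1 after a common year.
2305: Jan 1 is Sunday.
2306: Monday
2306 begins on a Monday

2306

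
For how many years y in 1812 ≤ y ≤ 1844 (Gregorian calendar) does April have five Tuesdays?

April has 30 days; it has five Tuesdays when Tuesday falls among the first (month-length − 28) days — i.e. when April 1 is one of Tuesday/Monday.
April 1 by year: 1812:Wed 1813:Thu 1814:Fri 1815:Sat 1816:Mon✓ 1817:Tue✓ 1818:Wed 1819:Thu 1820:Sat 1821:Sun 1822:Mon✓ 1823:Tue✓ 1824:Thu 1825:Fri 1826:Sat …(3 more)… 1830:Thu 1831:Fri 1832:Sun 1833:Mon✓ 1834:Tue✓ 1835:Wed 1836:Fri 1837:Sat 1838:Sun 1839:Mon✓ 1840:Wed 1841:Thu 1842:Fri 1843:Sat 1844:Mon✓
Years with five Tuesdays: 1816, 1817, 1822, 1823, 1828, 1833, 1834, 1839, 1844 → 9.

9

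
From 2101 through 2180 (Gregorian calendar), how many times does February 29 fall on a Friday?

Leap years in 2101–2180: 20 of them.
Feb 29 weekday advances by 5 (mod 7) from one leap year to the next four years later (or differs when a century non-leap intervenes).
Leap-day weekdays: 2104:Fri✓ 2108:Wed 2112:Mon 2116:Sat 2120:Thu 2124:Tue 2128:Sun 2132:Fri✓ 2136:Wed 2140:Mon 2144:Sat 2148:Thu 2152:Tue 2156:Sun 2160:Fri✓ 2164:Wed 2168:Mon 2172:Sat 2176:Thu 2180:Tue
Friday: 2104, 2132, 2160 → 3.

3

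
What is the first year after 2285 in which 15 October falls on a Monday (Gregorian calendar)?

From one year to the next, a fixed date's weekday advances by 1, or by 2 when a Feb 29 lies between the two dates.
2285: October 15 is Thursday.
2286: Friday (+1)
2287: Saturday (+1)
2288: Monday (+2)
15 October falls on a Monday in 2288.

2288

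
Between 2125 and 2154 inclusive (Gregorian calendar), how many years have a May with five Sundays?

May has 31 days; it has five Sundays when Sunday falls among the first (month-length − 28) days — i.e. when May 1 is one of Sunday/Saturday/Friday.
May 1 by year: 2125:Tue 2126:Wed 2127:Thu 2128:Sat✓ 2129:Sun✓ 2130:Mon 2131:Tue 2132:Thu 2133:Fri✓ 2134:Sat✓ 2135:Sun✓ 2136:Tue 2137:Wed 2138:Thu 2139:Fri✓ 2140:Sun✓ 2141:Mon 2142:Tue 2143:Wed 2144:Fri✓ 2145:Sat✓ 2146:Sun✓ 2147:Mon 2148:Wed 2149:Thu 2150:Fri✓ 2151:Sat✓ 2152:Mon 2153:Tue 2154:Wed
Years with five Sundays: 2128, 2129, 2133, 2134, 2135, 2139, 2140, 2144, 2145, 2146, 2150, 2151 → 12.

12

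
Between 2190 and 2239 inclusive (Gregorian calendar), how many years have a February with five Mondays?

February has 28 days (29 in leap years); it has five Mondays when Monday falls among the first (month-length − 28) days — i.e. when February 1 is Monday in a leap year (never in a common year).
February 1 by year: 2190:Mon 2191:Tue 2192:Wed 2193:Fri 2194:Sat 2195:Sun 2196:Mon✓ 2197:Wed 2198:Thu 2199:Fri 2200:Sat 2201:Sun 2202:Mon 2203:Tue 2204:Wed …(20 more)… 2225:Tue 2226:Wed 2227:Thu 2228:Fri 2229:Sun 2230:Mon 2231:Tue 2232:Wed 2233:Fri 2234:Sat 2235:Sun 2236:Mon✓ 2237:Wed 2238:Thu 2239:Fri
Years with five Mondays: 2196, 2208, 2236 → 3.

3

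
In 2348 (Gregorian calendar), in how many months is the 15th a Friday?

1

Check the 15th of each month of 2348: Jan 15: Thu, Feb 15: Sun, Mar 15: Mon, Apr 15: Thu, May 15: Sat, Jun 15: Tue, Jul 15: Thu, Aug 15: Sun, Sep 15: Wed, Oct 15: Fri, Nov 15: Mon, Dec 15: Wed.
Friday occurs in October — 1 month.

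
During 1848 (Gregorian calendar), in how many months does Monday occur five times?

A month of length L has five Mondays iff its first Monday is on day ≤ L−28 (so day 1–3 in a 31-day month, 1–2 in a 30-day month, day 1 in a leap February).
Checking each month of 1848: Jan starts Sat (31d) ✓; Feb starts Tue (29d); Mar starts Wed (31d); Apr starts Sat (30d); May starts Mon (31d) ✓; Jun starts Thu (30d); Jul starts Sat (31d) ✓; Aug starts Tue (31d); Sep starts Fri (30d); Oct starts Sun (31d) ✓; Nov starts Wed (30d); Dec starts Fri (31d).
Five-Monday months: January, May, July, October → 4.

4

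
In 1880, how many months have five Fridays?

A month of length L has five Fridays iff its first Friday is on day ≤ L−28 (so day 1–3 in a 31-day month, 1–2 in a 30-day month, day 1 in a leap February).
Checking each month of 1880: Jan starts Thu (31d) ✓; Feb starts Sun (29d); Mar starts Mon (31d); Apr starts Thu (30d) ✓; May starts Sat (31d); Jun starts Tue (30d); Jul starts Thu (31d) ✓; Aug starts Sun (31d); Sep starts Wed (30d); Oct starts Fri (31d) ✓; Nov starts Mon (30d); Dec starts Wed (31d) ✓.
Five-Friday months: January, April, July, October, December → 5.

5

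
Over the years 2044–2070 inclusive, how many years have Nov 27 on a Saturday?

4

Track Nov 27's weekday year by year (advancing +1, or +2 across a Feb 29):
  2044: Sun  2045: Mon (+1)  2046: Tue (+1)  2047: Wed (+1)  2048: Fri (+2)
  2049: Sat (+1) ✓  2050: Sun (+1)  2051: Mon (+1)  2052: Wed (+2)  2053: Thu (+1)
  2054: Fri (+1)  2055: Sat (+1) ✓  2056: Mon (+2)  2057: Tue (+1)  2058: Wed (+1)
  2059: Thu (+1)  2060: Sat (+2) ✓  2061: Sun (+1)  2062: Mon (+1)  2063: Tue (+1)
  2064: Thu (+2)  2065: Fri (+1)  2066: Sat (+1) ✓  2067: Sun (+1)  2068: Tue (+2)
  2069: Wed (+1)  2070: Thu (+1)
Saturday years: 2049, 2055, 2060, 2066 — 4 in total.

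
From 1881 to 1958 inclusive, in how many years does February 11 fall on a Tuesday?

Track February 11's weekday year by year (advancing +1, or +2 across a Feb 29):
  1881: Fri  1882: Sat (+1)  1883: Sun (+1)  1884: Mon (+1)  1885: Wed (+2)
  1886: Thu (+1)  1887: Fri (+1)  1888: Sat (+1)  1889: Mon (+2)  1890: Tue (+1) ✓
  1891: Wed (+1)  1892: Thu (+1)  1893: Sat (+2)  1894: Sun (+1)  … (50 more years) …
  1945: Sun (+2)  1946: Mon (+1)  1947: Tue (+1) ✓  1948: Wed (+1)  1949: Fri (+2)
  1950: Sat (+1)  1951: Sun (+1)  1952: Mon (+1)  1953: Wed (+2)  1954: Thu (+1)
  1955: Fri (+1)  1956: Sat (+1)  1957: Mon (+2)  1958: Tue (+1) ✓
Tuesday years: 1890, 1896, 1902, 1908, 1913, 1919, 1930, 1936, 1941, 1947, 1958 — 11 in total.

11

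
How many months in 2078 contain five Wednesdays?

A month of length L has five Wednesdays iff its first Wednesday is on day ≤ L−28 (so day 1–3 in a 31-day month, 1–2 in a 30-day month, day 1 in a leap February).
Checking each month of 2078: Jan starts Sat (31d); Feb starts Tue (28d); Mar starts Tue (31d) ✓; Apr starts Fri (30d); May starts Sun (31d); Jun starts Wed (30d) ✓; Jul starts Fri (31d); Aug starts Mon (31d) ✓; Sep starts Thu (30d); Oct starts Sat (31d); Nov starts Tue (30d) ✓; Dec starts Thu (31d).
Five-Wednesday months: March, June, August, November → 4.

4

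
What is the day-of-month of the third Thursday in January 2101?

January 1, 2101 is a Saturday, so the first Thursday is the 6th.
The third Thursday is 6 + 14 = 20.

20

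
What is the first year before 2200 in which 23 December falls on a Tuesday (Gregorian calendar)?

From one year to the next, a fixed date's weekday advances by 1, or by 2 when a Feb 29 lies between the two dates.
2200: December 23 is Tuesday.
2199: Monday (−1)
2198: Sunday (−1)
2197: Saturday (−1)
2196: Friday (−1)
2195: Wednesday (−2)
2194: Tuesday (−1)
23 December falls on a Tuesday in 2194.

2194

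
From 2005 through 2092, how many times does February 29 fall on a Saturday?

3

Leap years in 2005–2092: 22 of them.
Feb 29 weekday advances by 5 (mod 7) from one leap year to the next four years later (or differs when a century non-leap intervenes).
Leap-day weekdays: 2008:Fri 2012:Wed 2016:Mon 2020:Sat✓ 2024:Thu 2028:Tue 2032:Sun 2036:Fri 2040:Wed 2044:Mon 2048:Sat✓ 2052:Thu 2056:Tue 2060:Sun 2064:Fri 2068:Wed 2072:Mon 2076:Sat✓ 2080:Thu 2084:Tue 2088:Sun 2092:Fri
Saturday: 2020, 2048, 2076 → 3.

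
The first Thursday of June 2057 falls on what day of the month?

7

June 1, 2057 is a Friday, so the first Thursday is the 7th.
The first Thursday is 7 + 0 = 7.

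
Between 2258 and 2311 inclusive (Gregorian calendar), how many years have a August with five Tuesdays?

August has 31 days; it has five Tuesdays when Tuesday falls among the first (month-length − 28) days — i.e. when August 1 is one of Tuesday/Monday/Sunday.
August 1 by year: 2258:Sun✓ 2259:Mon✓ 2260:Wed 2261:Thu 2262:Fri 2263:Sat 2264:Mon✓ 2265:Tue✓ 2266:Wed 2267:Thu 2268:Sat 2269:Sun✓ 2270:Mon✓ 2271:Tue✓ 2272:Thu …(24 more)… 2297:Sun✓ 2298:Mon✓ 2299:Tue✓ 2300:Wed 2301:Thu 2302:Fri 2303:Sat 2304:Mon✓ 2305:Tue✓ 2306:Wed 2307:Thu 2308:Sat 2309:Sun✓ 2310:Mon✓ 2311:Tue✓
Years with five Tuesdays: 2258, 2259, 2264, 2265, 2269, 2270, 2271, 2275, 2276, 2280, 2281, 2282, 2286, 2287, 2292, 2293, 2297, 2298, 2299, 2304, 2305, 2309, 2310, 2311 → 24.

24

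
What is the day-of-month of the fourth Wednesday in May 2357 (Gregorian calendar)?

May 1, 2357 is a Wednesday, so the first Wednesday is the 1st.
The fourth Wednesday is 1 + 21 = 22.

22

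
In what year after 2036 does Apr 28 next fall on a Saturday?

2040

From one year to the next, a fixed date's weekday advances by 1, or by 2 when a Feb 29 lies between the two dates.
2036: April 28 is Monday.
2037: Tuesday (+1)
2038: Wednesday (+1)
2039: Thursday (+1)
2040: Saturday (+2)
Apr 28 falls on a Saturday in 2040.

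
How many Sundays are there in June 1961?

June 1961 has 30 days and begins on Thursday.
The first Sunday is June 4.
Sundays fall on 4, 11, 18, 25 — that's 4.

4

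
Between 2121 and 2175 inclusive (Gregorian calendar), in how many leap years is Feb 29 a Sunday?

Leap years in 2121–2175: 13 of them.
Feb 29 weekday advances by 5 (mod 7) from one leap year to the next four years later (or differs when a century non-leap intervenes).
Leap-day weekdays: 2124:Tue 2128:Sun✓ 2132:Fri 2136:Wed 2140:Mon 2144:Sat 2148:Thu 2152:Tue 2156:Sun✓ 2160:Fri 2164:Wed 2168:Mon 2172:Sat
Sunday: 2128, 2156 → 2.

2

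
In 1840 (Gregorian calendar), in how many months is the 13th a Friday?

Check the 13th of each month of 1840: Jan 13: Mon, Feb 13: Thu, Mar 13: Fri, Apr 13: Mon, May 13: Wed, Jun 13: Sat, Jul 13: Mon, Aug 13: Thu, Sep 13: Sun, Oct 13: Tue, Nov 13: Fri, Dec 13: Sun.
Friday occurs in March, November — 2 months.

2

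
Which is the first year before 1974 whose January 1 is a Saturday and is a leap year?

Jan 1 advances by 2 weekdays after a leap year and by 1 after a common year.
1974: Jan 1 is Tuesday.
1973: Monday
1972: Saturday (leap)
1972 begins on a Saturday and is a leap year.

1972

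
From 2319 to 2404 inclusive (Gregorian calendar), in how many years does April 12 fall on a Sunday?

Track April 12's weekday year by year (advancing +1, or +2 across a Feb 29):
  2319: Sat  2320: Mon (+2)  2321: Tue (+1)  2322: Wed (+1)  2323: Thu (+1)
  2324: Sat (+2)  2325: Sun (+1) ✓  2326: Mon (+1)  2327: Tue (+1)  2328: Thu (+2)
  2329: Fri (+1)  2330: Sat (+1)  2331: Sun (+1) ✓  2332: Tue (+2)  … (58 more years) …
  2391: Fri (+1)  2392: Sun (+2) ✓  2393: Mon (+1)  2394: Tue (+1)  2395: Wed (+1)
  2396: Fri (+2)  2397: Sat (+1)  2398: Sun (+1) ✓  2399: Mon (+1)  2400: Wed (+2)
  2401: Thu (+1)  2402: Fri (+1)  2403: Sat (+1)  2404: Mon (+2)
Sunday years: 2325, 2331, 2336, 2342, 2353, 2359, 2364, 2370, 2381, 2387, 2392, 2398 — 12 in total.

12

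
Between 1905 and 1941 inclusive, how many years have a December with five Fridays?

December has 31 days; it has five Fridays when Friday falls among the first (month-length − 28) days — i.e. when December 1 is one of Friday/Thursday/Wednesday.
December 1 by year: 1905:Fri✓ 1906:Sat 1907:Sun 1908:Tue 1909:Wed✓ 1910:Thu✓ 1911:Fri✓ 1912:Sun 1913:Mon 1914:Tue 1915:Wed✓ 1916:Fri✓ 1917:Sat 1918:Sun 1919:Mon …(7 more)… 1927:Thu✓ 1928:Sat 1929:Sun 1930:Mon 1931:Tue 1932:Thu✓ 1933:Fri✓ 1934:Sat 1935:Sun 1936:Tue 1937:Wed✓ 1938:Thu✓ 1939:Fri✓ 1940:Sun 1941:Mon
Years with five Fridays: 1905, 1909, 1910, 1911, 1915, 1916, 1920, 1921, 1922, 1926, 1927, 1932, 1933, 1937, 1938, 1939 → 16.

16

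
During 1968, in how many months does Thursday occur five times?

A month of length L has five Thursdays iff its first Thursday is on day ≤ L−28 (so day 1–3 in a 31-day month, 1–2 in a 30-day month, day 1 in a leap February).
Checking each month of 1968: Jan starts Mon (31d); Feb starts Thu (29d) ✓; Mar starts Fri (31d); Apr starts Mon (30d); May starts Wed (31d) ✓; Jun starts Sat (30d); Jul starts Mon (31d); Aug starts Thu (31d) ✓; Sep starts Sun (30d); Oct starts Tue (31d) ✓; Nov starts Fri (30d); Dec starts Sun (31d).
Five-Thursday months: February, May, August, October → 4.

4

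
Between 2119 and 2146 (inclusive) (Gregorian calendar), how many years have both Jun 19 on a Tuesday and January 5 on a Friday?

Check each year's weekday for Jun 19 and January 5:
  2119: Mon/Thu  2120: Wed/Fri  2121: Thu/Sun  2122: Fri/Mon  2123: Sat/Tue  2124: Mon/Wed  2125: Tue/Fri ✓  2126: Wed/Sat  2127: Thu/Sun  2128: Sat/Mon  2129: Sun/Wed  2130: Mon/Thu  2131: Tue/Fri ✓  2132: Thu/Sat  2133: Fri/Mon  2134: Sat/Tue  2135: Sun/Wed  2136: Tue/Thu  2137: Wed/Sat  2138: Thu/Sun  2139: Fri/Mon  2140: Sun/Tue  2141: Mon/Thu  2142: Tue/Fri ✓  2143: Wed/Sat  2144: Fri/Sun  2145: Sat/Tue  2146: Sun/Wed
Both conditions hold in: 2125, 2131, 2142 — 3.

3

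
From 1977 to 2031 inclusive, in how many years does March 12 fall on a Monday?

Track March 12's weekday year by year (advancing +1, or +2 across a Feb 29):
  1977: Sat  1978: Sun (+1)  1979: Mon (+1) ✓  1980: Wed (+2)  1981: Thu (+1)
  1982: Fri (+1)  1983: Sat (+1)  1984: Mon (+2) ✓  1985: Tue (+1)  1986: Wed (+1)
  1987: Thu (+1)  1988: Sat (+2)  1989: Sun (+1)  1990: Mon (+1) ✓  … (27 more years) …
  2018: Mon (+1) ✓  2019: Tue (+1)  2020: Thu (+2)  2021: Fri (+1)  2022: Sat (+1)
  2023: Sun (+1)  2024: Tue (+2)  2025: Wed (+1)  2026: Thu (+1)  2027: Fri (+1)
  2028: Sun (+2)  2029: Mon (+1) ✓  2030: Tue (+1)  2031: Wed (+1)
Monday years: 1979, 1984, 1990, 2001, 2007, 2012, 2018, 2029 — 8 in total.

8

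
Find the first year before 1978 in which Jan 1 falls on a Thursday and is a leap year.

1976

Jan 1 advances by 2 weekdays after a leap year and by 1 after a common year.
1978: Jan 1 is Sunday.
1977: Saturday
1976: Thursday (leap)
1976 begins on a Thursday and is a leap year.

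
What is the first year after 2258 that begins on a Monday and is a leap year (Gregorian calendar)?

2272

Jan 1 advances by 2 weekdays after a leap year and by 1 after a common year.
2258: Jan 1 is Friday.
2259: Saturday
2260: Sunday (leap)
2261: Tuesday
2262: Wednesday
2263: Thursday
2264: Friday (leap)
2265: Sunday
2266: Monday
2267: Tuesday
2268: Wednesday (leap)
2269: Friday
2270: Saturday
2271: Sunday
2272: Monday (leap)
2272 begins on a Monday and is a leap year.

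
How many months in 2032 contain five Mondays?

A month of length L has five Mondays iff its first Monday is on day ≤ L−28 (so day 1–3 in a 31-day month, 1–2 in a 30-day month, day 1 in a leap February).
Checking each month of 2032: Jan starts Thu (31d); Feb starts Sun (29d); Mar starts Mon (31d) ✓; Apr starts Thu (30d); May starts Sat (31d) ✓; Jun starts Tue (30d); Jul starts Thu (31d); Aug starts Sun (31d) ✓; Sep starts Wed (30d); Oct starts Fri (31d); Nov starts Mon (30d) ✓; Dec starts Wed (31d).
Five-Monday months: March, May, August, November → 4.

4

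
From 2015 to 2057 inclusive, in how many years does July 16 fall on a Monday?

Track July 16's weekday year by year (advancing +1, or +2 across a Feb 29):
  2015: Thu  2016: Sat (+2)  2017: Sun (+1)  2018: Mon (+1) ✓  2019: Tue (+1)
  2020: Thu (+2)  2021: Fri (+1)  2022: Sat (+1)  2023: Sun (+1)  2024: Tue (+2)
  2025: Wed (+1)  2026: Thu (+1)  2027: Fri (+1)  2028: Sun (+2)  … (15 more years) …
  2044: Sat (+2)  2045: Sun (+1)  2046: Mon (+1) ✓  2047: Tue (+1)  2048: Thu (+2)
  2049: Fri (+1)  2050: Sat (+1)  2051: Sun (+1)  2052: Tue (+2)  2053: Wed (+1)
  2054: Thu (+1)  2055: Fri (+1)  2056: Sun (+2)  2057: Mon (+1) ✓
Monday years: 2018, 2029, 2035, 2040, 2046, 2057 — 6 in total.

6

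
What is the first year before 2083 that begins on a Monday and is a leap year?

2080

Jan 1 advances by 2 weekdays after a leap year and by 1 after a common year.
2083: Jan 1 is Friday.
2082: Thursday
2081: Wednesday
2080: Monday (leap)
2080 begins on a Monday and is a leap year.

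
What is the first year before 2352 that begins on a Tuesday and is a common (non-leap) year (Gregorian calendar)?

Jan 1 advances by 2 weekdays after a leap year and by 1 after a common year.
2352: Jan 1 is Tuesday (leap).
2351: Monday
2350: Sunday
2349: Saturday
2348: Thursday (leap)
2347: Wednesday
2346: Tuesday
2346 begins on a Tuesday and is a common year.

2346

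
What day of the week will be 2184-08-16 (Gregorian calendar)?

January 1, 2184 is a Thursday.
August 16 is day 229 of the year, i.e. 228 days after Jan 1.
228 mod 7 = 4, so advance 4 weekdays from Thursday: Monday.

Monday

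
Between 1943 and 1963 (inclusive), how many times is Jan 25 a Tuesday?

3

Track Jan 25's weekday year by year (advancing +1, or +2 across a Feb 29):
  1943: Mon  1944: Tue (+1) ✓  1945: Thu (+2)  1946: Fri (+1)  1947: Sat (+1)
  1948: Sun (+1)  1949: Tue (+2) ✓  1950: Wed (+1)  1951: Thu (+1)  1952: Fri (+1)
  1953: Sun (+2)  1954: Mon (+1)  1955: Tue (+1) ✓  1956: Wed (+1)  1957: Fri (+2)
  1958: Sat (+1)  1959: Sun (+1)  1960: Mon (+1)  1961: Wed (+2)  1962: Thu (+1)
  1963: Fri (+1)
Tuesday years: 1944, 1949, 1955 — 3 in total.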